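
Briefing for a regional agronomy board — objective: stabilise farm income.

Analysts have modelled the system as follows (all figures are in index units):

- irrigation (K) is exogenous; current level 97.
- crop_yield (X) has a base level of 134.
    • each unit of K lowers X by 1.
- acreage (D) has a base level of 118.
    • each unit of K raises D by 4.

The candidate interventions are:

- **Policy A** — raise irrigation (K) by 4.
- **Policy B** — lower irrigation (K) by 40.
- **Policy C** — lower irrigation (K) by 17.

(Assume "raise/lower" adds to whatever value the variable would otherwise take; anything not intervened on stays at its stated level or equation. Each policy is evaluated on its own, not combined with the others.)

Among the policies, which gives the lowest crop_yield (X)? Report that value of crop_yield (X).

Policy A (K + 4):
  K = 97 + 4 = 101
  X = 134 − 101 = 33
Policy B (K − 40):
  K = 97 − 40 = 57
  X = 134 − 57 = 77
Policy C (K − 17):
  K = 97 − 17 = 80
  X = 134 − 80 = 54
Comparing — Policy A: X=33, Policy B: X=77, Policy C: X=54. Lowest is 33 (Policy A).

33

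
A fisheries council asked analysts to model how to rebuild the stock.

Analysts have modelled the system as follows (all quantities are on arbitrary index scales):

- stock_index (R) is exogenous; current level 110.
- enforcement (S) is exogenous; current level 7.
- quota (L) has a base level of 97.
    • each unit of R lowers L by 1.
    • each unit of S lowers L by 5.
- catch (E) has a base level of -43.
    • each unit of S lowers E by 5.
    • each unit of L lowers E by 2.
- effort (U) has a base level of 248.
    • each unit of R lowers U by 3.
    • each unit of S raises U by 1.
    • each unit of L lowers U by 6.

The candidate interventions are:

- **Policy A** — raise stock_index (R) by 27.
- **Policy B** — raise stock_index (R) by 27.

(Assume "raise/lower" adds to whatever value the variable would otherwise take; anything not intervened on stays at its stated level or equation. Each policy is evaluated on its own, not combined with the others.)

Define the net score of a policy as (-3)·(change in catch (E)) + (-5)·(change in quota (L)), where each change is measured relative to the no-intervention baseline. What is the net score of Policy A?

-27

Baseline:
  R = 110
  S = 7
  L = 97 − 110 − 5·7 = -48
  E = -43 − 5·7 − 2·(-48) = 18
Policy A (R + 27):
  R = 110 + 27 = 137
  S = 7
  L = 97 − 137 − 5·7 = -75
  E = -43 − 5·7 − 2·(-75) = 72
ΔE = 72 − 18 = 54; ΔL = -75 − (-48) = -27
Score = (-3)·54 + (-5)·(-27) = -27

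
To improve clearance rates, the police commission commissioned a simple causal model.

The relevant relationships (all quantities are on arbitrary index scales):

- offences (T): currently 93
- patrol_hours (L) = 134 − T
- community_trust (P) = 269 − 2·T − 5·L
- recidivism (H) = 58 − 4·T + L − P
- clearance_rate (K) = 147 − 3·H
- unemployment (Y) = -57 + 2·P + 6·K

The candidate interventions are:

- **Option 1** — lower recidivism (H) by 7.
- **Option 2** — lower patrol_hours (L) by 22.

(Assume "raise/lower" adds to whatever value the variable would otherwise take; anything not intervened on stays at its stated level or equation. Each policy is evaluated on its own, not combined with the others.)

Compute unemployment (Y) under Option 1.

Option 1 (H − 7):
  T = 93
  L = 134 − 93 = 41
  P = 269 − 2·93 − 5·41 = -122
  H = 58 − 4·93 + 41 − (-122) (−7 from intervention) = -158
  K = 147 − 3·(-158) = 621
  Y = -57 + 2·(-122) + 6·621 = 3425

3425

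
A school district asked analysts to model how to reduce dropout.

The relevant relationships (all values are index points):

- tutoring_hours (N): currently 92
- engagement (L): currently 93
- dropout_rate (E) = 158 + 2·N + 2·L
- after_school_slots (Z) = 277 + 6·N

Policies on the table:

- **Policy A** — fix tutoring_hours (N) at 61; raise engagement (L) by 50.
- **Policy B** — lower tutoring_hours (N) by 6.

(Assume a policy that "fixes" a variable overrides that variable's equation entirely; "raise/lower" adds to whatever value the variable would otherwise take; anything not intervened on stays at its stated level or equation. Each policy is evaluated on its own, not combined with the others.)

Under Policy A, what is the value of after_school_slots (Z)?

643

Policy A (N := 61, L + 50):
  N = 61
  Z = 277 + 6·61 = 643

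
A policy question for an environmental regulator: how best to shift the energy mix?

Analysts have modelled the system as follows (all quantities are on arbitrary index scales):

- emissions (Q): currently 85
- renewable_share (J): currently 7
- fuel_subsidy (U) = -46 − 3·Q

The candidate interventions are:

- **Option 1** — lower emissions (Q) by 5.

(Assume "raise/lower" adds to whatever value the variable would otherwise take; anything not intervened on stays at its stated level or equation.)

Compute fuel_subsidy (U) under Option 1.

Option 1 (Q − 5):
  Q = 85 − 5 = 80
  U = -46 − 3·80 = -286

-286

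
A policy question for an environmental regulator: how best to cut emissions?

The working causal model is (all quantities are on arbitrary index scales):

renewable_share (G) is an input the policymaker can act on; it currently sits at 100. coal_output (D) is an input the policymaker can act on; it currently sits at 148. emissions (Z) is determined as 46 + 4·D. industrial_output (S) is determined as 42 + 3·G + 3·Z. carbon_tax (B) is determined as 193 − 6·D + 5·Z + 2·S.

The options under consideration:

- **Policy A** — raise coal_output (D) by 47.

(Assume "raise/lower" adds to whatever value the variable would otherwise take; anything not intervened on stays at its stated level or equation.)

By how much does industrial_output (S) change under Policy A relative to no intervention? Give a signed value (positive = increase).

564

Baseline:
  G = 100
  D = 148
  Z = 46 + 4·148 = 638
  S = 42 + 3·100 + 3·638 = 2256
Policy A (D + 47):
  G = 100
  D = 148 + 47 = 195
  Z = 46 + 4·195 = 826
  S = 42 + 3·100 + 3·826 = 2820
Change in S: 2820 − 2256 = 564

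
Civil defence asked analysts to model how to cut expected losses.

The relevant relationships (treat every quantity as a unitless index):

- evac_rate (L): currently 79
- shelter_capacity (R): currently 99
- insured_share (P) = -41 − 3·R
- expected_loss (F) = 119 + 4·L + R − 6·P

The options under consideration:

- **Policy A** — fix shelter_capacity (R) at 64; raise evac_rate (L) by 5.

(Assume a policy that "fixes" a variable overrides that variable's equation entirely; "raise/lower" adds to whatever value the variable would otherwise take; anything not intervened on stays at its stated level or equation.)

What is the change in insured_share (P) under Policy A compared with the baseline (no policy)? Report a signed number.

105

Baseline:
  R = 99
  P = -41 − 3·99 = -338
Policy A (R := 64, L + 5):
  R = 64
  P = -41 − 3·64 = -233
Change in P: -233 − (-338) = 105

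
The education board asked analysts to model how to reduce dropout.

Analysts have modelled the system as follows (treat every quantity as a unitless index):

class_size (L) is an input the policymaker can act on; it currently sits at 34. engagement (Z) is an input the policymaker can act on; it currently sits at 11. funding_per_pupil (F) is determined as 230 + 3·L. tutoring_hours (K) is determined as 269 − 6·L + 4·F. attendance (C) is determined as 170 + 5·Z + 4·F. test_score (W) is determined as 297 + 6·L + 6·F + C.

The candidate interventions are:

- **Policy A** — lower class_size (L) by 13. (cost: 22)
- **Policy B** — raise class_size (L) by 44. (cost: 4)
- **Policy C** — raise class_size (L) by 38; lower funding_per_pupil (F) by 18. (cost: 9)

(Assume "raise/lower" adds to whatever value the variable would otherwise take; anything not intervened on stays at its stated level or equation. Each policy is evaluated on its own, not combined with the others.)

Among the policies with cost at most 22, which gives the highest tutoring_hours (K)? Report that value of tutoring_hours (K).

1657

Policy A (L − 13):
  L = 34 − 13 = 21
  F = 230 + 3·21 = 293
  K = 269 − 6·21 + 4·293 = 1315
Policy B (L + 44):
  L = 34 + 44 = 78
  F = 230 + 3·78 = 464
  K = 269 − 6·78 + 4·464 = 1657
Policy C (L + 38, F − 18):
  L = 34 + 38 = 72
  F = 230 + 3·72 (−18 from intervention) = 428
  K = 269 − 6·72 + 4·428 = 1549
Comparing — Policy A: K=1315, Policy B: K=1657, Policy C: K=1549. Highest is 1657 (Policy B).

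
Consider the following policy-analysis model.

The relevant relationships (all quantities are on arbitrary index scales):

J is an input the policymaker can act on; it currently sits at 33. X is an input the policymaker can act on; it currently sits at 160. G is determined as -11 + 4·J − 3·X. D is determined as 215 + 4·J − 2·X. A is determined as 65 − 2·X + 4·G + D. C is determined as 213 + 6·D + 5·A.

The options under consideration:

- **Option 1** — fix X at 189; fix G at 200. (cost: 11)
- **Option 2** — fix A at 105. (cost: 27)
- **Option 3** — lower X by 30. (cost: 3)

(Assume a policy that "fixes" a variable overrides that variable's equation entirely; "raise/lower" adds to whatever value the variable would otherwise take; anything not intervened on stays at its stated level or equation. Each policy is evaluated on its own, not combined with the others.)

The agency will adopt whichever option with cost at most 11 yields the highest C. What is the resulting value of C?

Option 1 (X := 189, G := 200):
  J = 33
  X = 189
  G = 200
  D = 215 + 4·33 − 2·189 = -31
  A = 65 − 2·189 + 4·200 + (-31) = 456
  C = 213 + 6·(-31) + 5·456 = 2307
Option 3 (X − 30):
  J = 33
  X = 160 − 30 = 130
  G = -11 + 4·33 − 3·130 = -269
  D = 215 + 4·33 − 2·130 = 87
  A = 65 − 2·130 + 4·(-269) + 87 = -1184
  C = 213 + 6·87 + 5·(-1184) = -5185
Comparing — Option 1: C=2307, Option 3: C=-5185. Highest is 2307 (Option 1).

2307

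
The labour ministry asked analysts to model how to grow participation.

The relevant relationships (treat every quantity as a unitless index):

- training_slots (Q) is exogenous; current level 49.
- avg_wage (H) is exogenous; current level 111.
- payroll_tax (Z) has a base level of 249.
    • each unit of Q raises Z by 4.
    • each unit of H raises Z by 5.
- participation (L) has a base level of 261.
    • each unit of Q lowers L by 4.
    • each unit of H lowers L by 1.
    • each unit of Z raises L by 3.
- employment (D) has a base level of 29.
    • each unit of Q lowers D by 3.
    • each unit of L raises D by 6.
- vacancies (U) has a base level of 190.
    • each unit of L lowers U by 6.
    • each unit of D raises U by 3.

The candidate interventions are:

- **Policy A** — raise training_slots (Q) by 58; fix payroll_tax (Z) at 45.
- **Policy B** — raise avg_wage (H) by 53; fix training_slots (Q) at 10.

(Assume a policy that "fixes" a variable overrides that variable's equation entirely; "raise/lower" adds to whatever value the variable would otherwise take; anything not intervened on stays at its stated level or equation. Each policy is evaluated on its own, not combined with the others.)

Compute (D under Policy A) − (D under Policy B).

Policy A (Q + 58, Z := 45):
  Q = 49 + 58 = 107
  H = 111
  Z = 45
  L = 261 − 4·107 − 111 + 3·45 = -143
  D = 29 − 3·107 + 6·(-143) = -1150
Policy B (H + 53, Q := 10):
  Q = 10
  H = 111 + 53 = 164
  Z = 249 + 4·10 + 5·164 = 1109
  L = 261 − 4·10 − 164 + 3·1109 = 3384
  D = 29 − 3·10 + 6·3384 = 20303
D: -1150 − 20303 = -21453

-21453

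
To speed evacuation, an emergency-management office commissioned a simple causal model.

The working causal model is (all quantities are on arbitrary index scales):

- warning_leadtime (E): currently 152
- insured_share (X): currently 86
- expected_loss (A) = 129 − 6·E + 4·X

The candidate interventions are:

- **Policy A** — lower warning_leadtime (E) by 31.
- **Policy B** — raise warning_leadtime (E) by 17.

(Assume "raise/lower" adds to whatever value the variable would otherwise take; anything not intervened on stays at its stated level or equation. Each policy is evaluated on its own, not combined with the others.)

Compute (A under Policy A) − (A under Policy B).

288

Policy A (E − 31):
  E = 152 − 31 = 121
  X = 86
  A = 129 − 6·121 + 4·86 = -253
Policy B (E + 17):
  E = 152 + 17 = 169
  X = 86
  A = 129 − 6·169 + 4·86 = -541
A: -253 − (-541) = 288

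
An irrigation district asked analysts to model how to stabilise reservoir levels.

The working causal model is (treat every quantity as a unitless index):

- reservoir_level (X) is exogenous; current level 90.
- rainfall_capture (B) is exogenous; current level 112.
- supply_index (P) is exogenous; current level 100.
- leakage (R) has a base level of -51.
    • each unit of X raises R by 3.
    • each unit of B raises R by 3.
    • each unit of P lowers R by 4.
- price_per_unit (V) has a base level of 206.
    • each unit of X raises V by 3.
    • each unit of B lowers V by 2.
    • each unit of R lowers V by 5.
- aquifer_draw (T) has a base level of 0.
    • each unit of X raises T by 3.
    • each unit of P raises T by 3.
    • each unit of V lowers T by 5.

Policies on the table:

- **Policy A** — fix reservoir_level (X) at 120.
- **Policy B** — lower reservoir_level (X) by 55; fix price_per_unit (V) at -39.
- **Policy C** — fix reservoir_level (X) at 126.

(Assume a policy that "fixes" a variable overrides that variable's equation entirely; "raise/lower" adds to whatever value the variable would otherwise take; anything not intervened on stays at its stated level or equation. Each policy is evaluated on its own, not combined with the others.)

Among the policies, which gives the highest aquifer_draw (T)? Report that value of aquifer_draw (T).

Policy A (X := 120):
  X = 120
  B = 112
  P = 100
  R = -51 + 3·120 + 3·112 − 4·100 = 245
  V = 206 + 3·120 − 2·112 − 5·245 = -883
  T = 0 + 3·120 + 3·100 − 5·(-883) = 5075
Policy B (X − 55, V := -39):
  X = 90 − 55 = 35
  B = 112
  P = 100
  R = -51 + 3·35 + 3·112 − 4·100 = -10
  V = -39
  T = 0 + 3·35 + 3·100 − 5·(-39) = 600
Policy C (X := 126):
  X = 126
  B = 112
  P = 100
  R = -51 + 3·126 + 3·112 − 4·100 = 263
  V = 206 + 3·126 − 2·112 − 5·263 = -955
  T = 0 + 3·126 + 3·100 − 5·(-955) = 5453
Comparing — Policy A: T=5075, Policy B: T=600, Policy C: T=5453. Highest is 5453 (Policy C).

5453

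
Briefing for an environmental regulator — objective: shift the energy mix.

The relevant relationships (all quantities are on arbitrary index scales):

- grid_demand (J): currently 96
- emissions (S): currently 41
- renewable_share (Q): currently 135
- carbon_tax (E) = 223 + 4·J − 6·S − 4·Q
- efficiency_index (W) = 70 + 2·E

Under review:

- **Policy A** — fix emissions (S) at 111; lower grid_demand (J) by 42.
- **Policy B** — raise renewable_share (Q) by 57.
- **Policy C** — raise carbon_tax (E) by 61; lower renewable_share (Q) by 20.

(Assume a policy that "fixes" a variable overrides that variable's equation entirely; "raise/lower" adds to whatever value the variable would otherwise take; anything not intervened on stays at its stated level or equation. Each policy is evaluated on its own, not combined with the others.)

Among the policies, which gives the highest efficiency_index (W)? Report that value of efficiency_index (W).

Policy A (S := 111, J − 42):
  J = 96 − 42 = 54
  S = 111
  Q = 135
  E = 223 + 4·54 − 6·111 − 4·135 = -767
  W = 70 + 2·(-767) = -1464
Policy B (Q + 57):
  J = 96
  S = 41
  Q = 135 + 57 = 192
  E = 223 + 4·96 − 6·41 − 4·192 = -407
  W = 70 + 2·(-407) = -744
Policy C (E + 61, Q − 20):
  J = 96
  S = 41
  Q = 135 − 20 = 115
  E = 223 + 4·96 − 6·41 − 4·115 (+61 from intervention) = -38
  W = 70 + 2·(-38) = -6
Comparing — Policy A: W=-1464, Policy B: W=-744, Policy C: W=-6. Highest is -6 (Policy C).

-6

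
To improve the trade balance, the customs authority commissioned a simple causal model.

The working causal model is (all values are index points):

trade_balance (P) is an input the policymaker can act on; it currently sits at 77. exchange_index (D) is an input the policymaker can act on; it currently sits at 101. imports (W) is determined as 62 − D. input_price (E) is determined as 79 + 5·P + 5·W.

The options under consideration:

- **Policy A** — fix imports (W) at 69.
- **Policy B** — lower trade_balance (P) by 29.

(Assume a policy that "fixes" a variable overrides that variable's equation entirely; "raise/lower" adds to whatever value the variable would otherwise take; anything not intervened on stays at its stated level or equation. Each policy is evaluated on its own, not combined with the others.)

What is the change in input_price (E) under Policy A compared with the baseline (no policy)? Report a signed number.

Baseline:
  P = 77
  D = 101
  W = 62 − 101 = -39
  E = 79 + 5·77 + 5·(-39) = 269
Policy A (W := 69):
  P = 77
  D = 101
  W = 69
  E = 79 + 5·77 + 5·69 = 809
Change in E: 809 − 269 = 540

540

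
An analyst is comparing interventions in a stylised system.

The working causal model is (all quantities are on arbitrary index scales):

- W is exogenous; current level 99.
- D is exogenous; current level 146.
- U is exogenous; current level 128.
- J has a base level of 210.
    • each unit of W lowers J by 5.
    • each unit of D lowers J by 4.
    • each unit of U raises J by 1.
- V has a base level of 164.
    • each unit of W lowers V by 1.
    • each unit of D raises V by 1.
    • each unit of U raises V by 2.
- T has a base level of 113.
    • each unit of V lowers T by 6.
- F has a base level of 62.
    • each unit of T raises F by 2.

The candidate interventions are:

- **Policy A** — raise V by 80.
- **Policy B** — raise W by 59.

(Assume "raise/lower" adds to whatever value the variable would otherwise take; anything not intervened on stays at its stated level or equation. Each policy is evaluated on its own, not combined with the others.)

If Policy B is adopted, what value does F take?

-4608

Policy B (W + 59):
  W = 99 + 59 = 158
  D = 146
  U = 128
  V = 164 − 158 + 146 + 2·128 = 408
  T = 113 − 6·408 = -2335
  F = 62 + 2·(-2335) = -4608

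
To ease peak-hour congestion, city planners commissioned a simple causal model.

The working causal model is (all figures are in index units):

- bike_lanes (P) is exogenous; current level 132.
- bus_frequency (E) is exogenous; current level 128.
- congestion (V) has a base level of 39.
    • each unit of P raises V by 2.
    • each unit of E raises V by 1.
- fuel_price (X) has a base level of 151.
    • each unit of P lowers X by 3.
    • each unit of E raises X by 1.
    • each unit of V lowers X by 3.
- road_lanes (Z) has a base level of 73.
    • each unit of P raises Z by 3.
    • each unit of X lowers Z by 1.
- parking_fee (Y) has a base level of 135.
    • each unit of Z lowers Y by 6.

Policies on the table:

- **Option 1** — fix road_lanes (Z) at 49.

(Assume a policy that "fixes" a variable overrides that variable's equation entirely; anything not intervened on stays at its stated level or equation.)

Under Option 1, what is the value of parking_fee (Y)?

-159

Option 1 (Z := 49):
  P = 132
  E = 128
  V = 39 + 2·132 + 128 = 431
  X = 151 − 3·132 + 128 − 3·431 = -1410
  Z = 49
  Y = 135 − 6·49 = -159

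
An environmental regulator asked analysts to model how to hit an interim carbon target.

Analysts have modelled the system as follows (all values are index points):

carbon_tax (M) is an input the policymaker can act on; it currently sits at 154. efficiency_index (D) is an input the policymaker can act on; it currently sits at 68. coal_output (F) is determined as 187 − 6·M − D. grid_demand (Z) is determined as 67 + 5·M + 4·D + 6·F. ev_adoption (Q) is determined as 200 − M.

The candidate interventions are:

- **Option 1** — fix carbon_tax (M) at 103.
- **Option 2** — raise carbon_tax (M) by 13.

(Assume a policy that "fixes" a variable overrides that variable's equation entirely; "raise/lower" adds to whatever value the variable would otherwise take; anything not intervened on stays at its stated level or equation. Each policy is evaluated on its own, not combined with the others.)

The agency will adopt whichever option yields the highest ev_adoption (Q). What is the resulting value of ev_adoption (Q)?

97

Option 1 (M := 103):
  M = 103
  Q = 200 − 103 = 97
Option 2 (M + 13):
  M = 154 + 13 = 167
  Q = 200 − 167 = 33
Comparing — Option 1: Q=97, Option 2: Q=33. Highest is 97 (Option 1).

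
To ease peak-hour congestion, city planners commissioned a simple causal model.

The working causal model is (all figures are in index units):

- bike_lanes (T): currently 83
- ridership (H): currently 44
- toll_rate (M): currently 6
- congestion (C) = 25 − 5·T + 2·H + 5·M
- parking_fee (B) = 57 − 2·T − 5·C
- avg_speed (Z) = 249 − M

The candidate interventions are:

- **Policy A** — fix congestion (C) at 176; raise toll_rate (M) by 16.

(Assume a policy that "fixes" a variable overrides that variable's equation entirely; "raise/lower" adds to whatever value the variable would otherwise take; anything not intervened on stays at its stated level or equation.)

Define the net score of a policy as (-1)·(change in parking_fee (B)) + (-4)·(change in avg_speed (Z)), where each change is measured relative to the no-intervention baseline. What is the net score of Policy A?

Baseline:
  T = 83
  H = 44
  M = 6
  C = 25 − 5·83 + 2·44 + 5·6 = -272
  B = 57 − 2·83 − 5·(-272) = 1251
  Z = 249 − 6 = 243
Policy A (C := 176, M + 16):
  T = 83
  H = 44
  M = 6 + 16 = 22
  C = 176
  B = 57 − 2·83 − 5·176 = -989
  Z = 249 − 22 = 227
ΔB = -989 − 1251 = -2240; ΔZ = 227 − 243 = -16
Score = (-1)·(-2240) + (-4)·(-16) = 2304

2304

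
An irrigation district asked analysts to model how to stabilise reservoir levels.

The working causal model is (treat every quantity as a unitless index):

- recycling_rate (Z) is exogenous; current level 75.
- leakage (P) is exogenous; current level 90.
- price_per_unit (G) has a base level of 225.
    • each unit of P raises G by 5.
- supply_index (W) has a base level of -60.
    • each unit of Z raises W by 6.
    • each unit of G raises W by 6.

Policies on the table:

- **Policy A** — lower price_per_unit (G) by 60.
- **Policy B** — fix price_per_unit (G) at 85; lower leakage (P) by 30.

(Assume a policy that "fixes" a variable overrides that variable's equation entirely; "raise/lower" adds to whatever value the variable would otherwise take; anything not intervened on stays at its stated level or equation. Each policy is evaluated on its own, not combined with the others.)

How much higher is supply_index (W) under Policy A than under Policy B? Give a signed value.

3180

Policy A (G − 60):
  Z = 75
  P = 90
  G = 225 + 5·90 (−60 from intervention) = 615
  W = -60 + 6·75 + 6·615 = 4080
Policy B (G := 85, P − 30):
  Z = 75
  P = 90 − 30 = 60
  G = 85
  W = -60 + 6·75 + 6·85 = 900
W: 4080 − 900 = 3180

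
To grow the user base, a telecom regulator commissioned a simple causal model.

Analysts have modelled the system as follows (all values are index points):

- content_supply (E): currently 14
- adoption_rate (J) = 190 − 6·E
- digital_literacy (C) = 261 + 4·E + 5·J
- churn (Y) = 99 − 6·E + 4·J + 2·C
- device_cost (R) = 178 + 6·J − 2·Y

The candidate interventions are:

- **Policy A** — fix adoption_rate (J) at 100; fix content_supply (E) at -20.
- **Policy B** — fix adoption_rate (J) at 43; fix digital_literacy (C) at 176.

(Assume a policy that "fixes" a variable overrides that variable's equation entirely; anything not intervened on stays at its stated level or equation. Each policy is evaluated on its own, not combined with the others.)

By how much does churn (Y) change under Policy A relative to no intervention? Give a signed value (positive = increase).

-152

Baseline:
  E = 14
  J = 190 − 6·14 = 106
  C = 261 + 4·14 + 5·106 = 847
  Y = 99 − 6·14 + 4·106 + 2·847 = 2133
Policy A (J := 100, E := -20):
  E = -20
  J = 100
  C = 261 + 4·(-20) + 5·100 = 681
  Y = 99 − 6·(-20) + 4·100 + 2·681 = 1981
Change in Y: 1981 − 2133 = -152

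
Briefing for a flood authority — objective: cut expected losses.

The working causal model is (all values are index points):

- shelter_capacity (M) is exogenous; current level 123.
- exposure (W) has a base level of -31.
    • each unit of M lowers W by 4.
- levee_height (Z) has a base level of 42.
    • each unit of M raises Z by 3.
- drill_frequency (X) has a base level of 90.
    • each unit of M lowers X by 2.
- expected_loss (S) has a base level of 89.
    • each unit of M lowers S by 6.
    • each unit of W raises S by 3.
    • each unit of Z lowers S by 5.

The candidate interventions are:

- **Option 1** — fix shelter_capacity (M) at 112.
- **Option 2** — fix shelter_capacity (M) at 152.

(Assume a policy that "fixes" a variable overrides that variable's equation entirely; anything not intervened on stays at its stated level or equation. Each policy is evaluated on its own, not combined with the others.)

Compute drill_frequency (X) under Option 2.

-214

Option 2 (M := 152):
  M = 152
  X = 90 − 2·152 = -214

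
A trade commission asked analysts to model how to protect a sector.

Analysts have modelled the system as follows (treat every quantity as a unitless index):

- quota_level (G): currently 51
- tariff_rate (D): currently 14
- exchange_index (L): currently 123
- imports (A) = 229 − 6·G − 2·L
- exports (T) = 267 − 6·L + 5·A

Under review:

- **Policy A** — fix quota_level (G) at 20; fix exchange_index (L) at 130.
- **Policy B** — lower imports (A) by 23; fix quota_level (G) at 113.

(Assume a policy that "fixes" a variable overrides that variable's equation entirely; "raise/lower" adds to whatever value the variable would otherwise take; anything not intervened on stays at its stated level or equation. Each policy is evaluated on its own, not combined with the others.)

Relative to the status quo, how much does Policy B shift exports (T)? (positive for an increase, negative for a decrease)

Baseline:
  G = 51
  L = 123
  A = 229 − 6·51 − 2·123 = -323
  T = 267 − 6·123 + 5·(-323) = -2086
Policy B (A − 23, G := 113):
  G = 113
  L = 123
  A = 229 − 6·113 − 2·123 (−23 from intervention) = -718
  T = 267 − 6·123 + 5·(-718) = -4061
Change in T: -4061 − (-2086) = -1975

-1975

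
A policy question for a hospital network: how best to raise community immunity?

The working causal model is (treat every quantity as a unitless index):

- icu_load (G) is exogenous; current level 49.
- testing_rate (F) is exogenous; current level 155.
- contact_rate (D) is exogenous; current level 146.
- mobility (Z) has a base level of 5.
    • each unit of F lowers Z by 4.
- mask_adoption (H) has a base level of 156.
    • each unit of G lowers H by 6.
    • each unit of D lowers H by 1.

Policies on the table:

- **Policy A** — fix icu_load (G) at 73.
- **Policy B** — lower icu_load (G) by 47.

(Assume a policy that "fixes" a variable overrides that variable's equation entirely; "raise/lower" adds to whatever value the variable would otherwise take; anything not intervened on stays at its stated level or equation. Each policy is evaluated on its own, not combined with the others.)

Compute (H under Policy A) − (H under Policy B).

-426

Policy A (G := 73):
  G = 73
  D = 146
  H = 156 − 6·73 − 146 = -428
Policy B (G − 47):
  G = 49 − 47 = 2
  D = 146
  H = 156 − 6·2 − 146 = -2
H: -428 − (-2) = -426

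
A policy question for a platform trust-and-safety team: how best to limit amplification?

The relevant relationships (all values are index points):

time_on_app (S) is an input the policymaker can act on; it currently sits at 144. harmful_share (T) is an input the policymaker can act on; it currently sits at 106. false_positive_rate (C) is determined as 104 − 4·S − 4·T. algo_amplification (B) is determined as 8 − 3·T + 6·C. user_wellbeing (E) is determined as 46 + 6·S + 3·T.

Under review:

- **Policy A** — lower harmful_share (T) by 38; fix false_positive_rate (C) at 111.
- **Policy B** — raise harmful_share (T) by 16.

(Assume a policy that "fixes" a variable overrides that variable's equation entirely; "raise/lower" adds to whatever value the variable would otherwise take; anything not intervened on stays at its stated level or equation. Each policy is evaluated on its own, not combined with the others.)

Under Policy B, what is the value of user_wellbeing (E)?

Policy B (T + 16):
  S = 144
  T = 106 + 16 = 122
  E = 46 + 6·144 + 3·122 = 1276

1276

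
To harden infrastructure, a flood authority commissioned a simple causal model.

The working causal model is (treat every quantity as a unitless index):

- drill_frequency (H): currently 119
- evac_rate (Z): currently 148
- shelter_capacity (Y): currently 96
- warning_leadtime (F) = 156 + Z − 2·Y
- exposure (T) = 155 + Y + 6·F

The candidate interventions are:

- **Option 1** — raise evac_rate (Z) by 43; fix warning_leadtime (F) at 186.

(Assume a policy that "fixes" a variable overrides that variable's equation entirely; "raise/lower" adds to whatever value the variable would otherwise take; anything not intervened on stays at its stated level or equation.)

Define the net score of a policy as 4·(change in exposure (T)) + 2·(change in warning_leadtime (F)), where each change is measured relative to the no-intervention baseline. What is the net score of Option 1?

1924

Baseline:
  Z = 148
  Y = 96
  F = 156 + 148 − 2·96 = 112
  T = 155 + 96 + 6·112 = 923
Option 1 (Z + 43, F := 186):
  Z = 148 + 43 = 191
  Y = 96
  F = 186
  T = 155 + 96 + 6·186 = 1367
ΔT = 1367 − 923 = 444; ΔF = 186 − 112 = 74
Score = 4·444 + 2·74 = 1924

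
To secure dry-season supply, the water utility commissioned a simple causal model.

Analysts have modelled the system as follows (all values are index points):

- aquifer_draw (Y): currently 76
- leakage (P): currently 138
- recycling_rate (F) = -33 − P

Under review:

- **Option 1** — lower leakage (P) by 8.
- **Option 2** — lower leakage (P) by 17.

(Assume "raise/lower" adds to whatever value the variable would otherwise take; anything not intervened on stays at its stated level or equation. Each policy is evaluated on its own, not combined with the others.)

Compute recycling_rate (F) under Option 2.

-154

Option 2 (P − 17):
  P = 138 − 17 = 121
  F = -33 − 121 = -154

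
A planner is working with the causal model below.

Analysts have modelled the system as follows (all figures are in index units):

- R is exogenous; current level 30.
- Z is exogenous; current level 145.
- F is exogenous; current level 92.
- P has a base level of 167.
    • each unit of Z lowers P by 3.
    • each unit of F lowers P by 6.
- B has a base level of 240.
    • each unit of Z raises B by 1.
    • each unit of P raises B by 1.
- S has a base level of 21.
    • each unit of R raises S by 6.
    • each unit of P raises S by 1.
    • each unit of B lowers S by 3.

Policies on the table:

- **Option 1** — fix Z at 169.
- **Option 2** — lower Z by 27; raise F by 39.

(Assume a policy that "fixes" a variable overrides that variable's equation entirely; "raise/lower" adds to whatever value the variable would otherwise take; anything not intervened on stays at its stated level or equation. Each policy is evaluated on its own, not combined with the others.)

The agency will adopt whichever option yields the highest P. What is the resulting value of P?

-892

Option 1 (Z := 169):
  Z = 169
  F = 92
  P = 167 − 3·169 − 6·92 = -892
Option 2 (Z − 27, F + 39):
  Z = 145 − 27 = 118
  F = 92 + 39 = 131
  P = 167 − 3·118 − 6·131 = -973
Comparing — Option 1: P=-892, Option 2: P=-973. Highest is -892 (Option 1).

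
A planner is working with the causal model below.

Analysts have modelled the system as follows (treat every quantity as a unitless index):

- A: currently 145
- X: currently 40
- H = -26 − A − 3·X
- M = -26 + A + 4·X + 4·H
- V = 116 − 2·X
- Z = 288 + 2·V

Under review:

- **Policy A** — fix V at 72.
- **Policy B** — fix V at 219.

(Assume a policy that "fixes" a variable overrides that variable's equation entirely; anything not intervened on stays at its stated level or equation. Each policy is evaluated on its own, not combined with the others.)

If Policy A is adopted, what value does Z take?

Policy A (V := 72):
  X = 40
  V = 72
  Z = 288 + 2·72 = 432

432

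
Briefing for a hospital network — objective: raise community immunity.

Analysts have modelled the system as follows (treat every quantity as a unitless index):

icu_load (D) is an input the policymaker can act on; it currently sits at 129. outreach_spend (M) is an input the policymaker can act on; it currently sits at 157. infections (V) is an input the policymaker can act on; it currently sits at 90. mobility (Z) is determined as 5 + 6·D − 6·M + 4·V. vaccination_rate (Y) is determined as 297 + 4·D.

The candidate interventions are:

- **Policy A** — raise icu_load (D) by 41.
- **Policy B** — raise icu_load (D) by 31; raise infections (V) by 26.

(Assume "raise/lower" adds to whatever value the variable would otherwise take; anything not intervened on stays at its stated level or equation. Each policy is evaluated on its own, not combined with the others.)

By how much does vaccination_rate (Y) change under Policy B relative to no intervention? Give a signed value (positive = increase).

124

Baseline:
  D = 129
  Y = 297 + 4·129 = 813
Policy B (D + 31, V + 26):
  D = 129 + 31 = 160
  Y = 297 + 4·160 = 937
Change in Y: 937 − 813 = 124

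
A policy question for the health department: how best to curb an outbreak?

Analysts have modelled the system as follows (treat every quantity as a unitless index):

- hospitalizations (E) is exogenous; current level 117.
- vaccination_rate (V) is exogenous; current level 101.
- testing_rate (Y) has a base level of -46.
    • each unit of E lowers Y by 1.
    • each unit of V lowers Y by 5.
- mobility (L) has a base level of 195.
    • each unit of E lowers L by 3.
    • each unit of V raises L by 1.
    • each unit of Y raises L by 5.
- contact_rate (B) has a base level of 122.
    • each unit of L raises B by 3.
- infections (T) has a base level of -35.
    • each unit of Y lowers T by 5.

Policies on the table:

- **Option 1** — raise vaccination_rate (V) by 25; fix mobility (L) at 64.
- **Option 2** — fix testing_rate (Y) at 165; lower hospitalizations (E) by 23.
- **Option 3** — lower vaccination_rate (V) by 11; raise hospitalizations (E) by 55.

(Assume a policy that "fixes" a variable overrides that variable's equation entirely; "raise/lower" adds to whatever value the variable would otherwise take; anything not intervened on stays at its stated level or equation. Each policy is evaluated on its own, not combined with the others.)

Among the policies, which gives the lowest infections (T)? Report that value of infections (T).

Option 1 (V + 25, L := 64):
  E = 117
  V = 101 + 25 = 126
  Y = -46 − 117 − 5·126 = -793
  T = -35 − 5·(-793) = 3930
Option 2 (Y := 165, E − 23):
  E = 117 − 23 = 94
  V = 101
  Y = 165
  T = -35 − 5·165 = -860
Option 3 (V − 11, E + 55):
  E = 117 + 55 = 172
  V = 101 − 11 = 90
  Y = -46 − 172 − 5·90 = -668
  T = -35 − 5·(-668) = 3305
Comparing — Option 1: T=3930, Option 2: T=-860, Option 3: T=3305. Lowest is -860 (Option 2).

-860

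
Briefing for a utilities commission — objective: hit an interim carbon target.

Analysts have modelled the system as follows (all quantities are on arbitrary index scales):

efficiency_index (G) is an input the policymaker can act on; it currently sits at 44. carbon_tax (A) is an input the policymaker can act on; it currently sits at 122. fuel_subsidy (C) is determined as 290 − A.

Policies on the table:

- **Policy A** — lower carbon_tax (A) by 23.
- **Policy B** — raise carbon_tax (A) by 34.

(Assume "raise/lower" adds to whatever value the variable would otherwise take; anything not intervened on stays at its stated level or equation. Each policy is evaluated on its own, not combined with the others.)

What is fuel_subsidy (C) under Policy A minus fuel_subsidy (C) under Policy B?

Policy A (A − 23):
  A = 122 − 23 = 99
  C = 290 − 99 = 191
Policy B (A + 34):
  A = 122 + 34 = 156
  C = 290 − 156 = 134
C: 191 − 134 = 57

57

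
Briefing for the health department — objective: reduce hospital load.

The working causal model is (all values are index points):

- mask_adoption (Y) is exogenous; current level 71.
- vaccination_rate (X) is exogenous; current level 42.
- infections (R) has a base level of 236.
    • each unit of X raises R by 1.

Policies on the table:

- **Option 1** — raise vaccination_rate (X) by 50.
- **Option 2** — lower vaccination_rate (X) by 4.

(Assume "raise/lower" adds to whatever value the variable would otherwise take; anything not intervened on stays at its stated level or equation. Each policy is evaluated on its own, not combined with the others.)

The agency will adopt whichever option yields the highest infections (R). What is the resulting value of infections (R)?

Option 1 (X + 50):
  X = 42 + 50 = 92
  R = 236 + 92 = 328
Option 2 (X − 4):
  X = 42 − 4 = 38
  R = 236 + 38 = 274
Comparing — Option 1: R=328, Option 2: R=274. Highest is 328 (Option 1).

328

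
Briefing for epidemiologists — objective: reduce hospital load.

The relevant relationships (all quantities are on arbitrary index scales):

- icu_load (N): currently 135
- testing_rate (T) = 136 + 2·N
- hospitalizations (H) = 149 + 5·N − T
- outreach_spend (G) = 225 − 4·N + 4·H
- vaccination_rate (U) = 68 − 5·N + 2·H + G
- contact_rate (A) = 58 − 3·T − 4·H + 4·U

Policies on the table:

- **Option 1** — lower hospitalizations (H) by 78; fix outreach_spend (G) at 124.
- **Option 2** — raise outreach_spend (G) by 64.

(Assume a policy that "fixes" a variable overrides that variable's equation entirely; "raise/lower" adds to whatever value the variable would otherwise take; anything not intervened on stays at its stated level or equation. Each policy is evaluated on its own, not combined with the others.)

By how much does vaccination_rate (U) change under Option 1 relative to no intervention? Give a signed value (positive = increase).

-1389

Baseline:
  N = 135
  T = 136 + 2·135 = 406
  H = 149 + 5·135 − 406 = 418
  G = 225 − 4·135 + 4·418 = 1357
  U = 68 − 5·135 + 2·418 + 1357 = 1586
Option 1 (H − 78, G := 124):
  N = 135
  T = 136 + 2·135 = 406
  H = 149 + 5·135 − 406 (−78 from intervention) = 340
  G = 124
  U = 68 − 5·135 + 2·340 + 124 = 197
Change in U: 197 − 1586 = -1389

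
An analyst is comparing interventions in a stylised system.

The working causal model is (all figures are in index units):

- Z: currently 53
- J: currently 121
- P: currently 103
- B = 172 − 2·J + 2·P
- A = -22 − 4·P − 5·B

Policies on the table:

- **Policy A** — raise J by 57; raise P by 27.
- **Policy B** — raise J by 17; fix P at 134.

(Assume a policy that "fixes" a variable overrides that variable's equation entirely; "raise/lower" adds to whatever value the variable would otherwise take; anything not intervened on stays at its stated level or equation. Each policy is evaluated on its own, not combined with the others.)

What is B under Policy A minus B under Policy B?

-88

Policy A (J + 57, P + 27):
  J = 121 + 57 = 178
  P = 103 + 27 = 130
  B = 172 − 2·178 + 2·130 = 76
Policy B (J + 17, P := 134):
  J = 121 + 17 = 138
  P = 134
  B = 172 − 2·138 + 2·134 = 164
B: 76 − 164 = -88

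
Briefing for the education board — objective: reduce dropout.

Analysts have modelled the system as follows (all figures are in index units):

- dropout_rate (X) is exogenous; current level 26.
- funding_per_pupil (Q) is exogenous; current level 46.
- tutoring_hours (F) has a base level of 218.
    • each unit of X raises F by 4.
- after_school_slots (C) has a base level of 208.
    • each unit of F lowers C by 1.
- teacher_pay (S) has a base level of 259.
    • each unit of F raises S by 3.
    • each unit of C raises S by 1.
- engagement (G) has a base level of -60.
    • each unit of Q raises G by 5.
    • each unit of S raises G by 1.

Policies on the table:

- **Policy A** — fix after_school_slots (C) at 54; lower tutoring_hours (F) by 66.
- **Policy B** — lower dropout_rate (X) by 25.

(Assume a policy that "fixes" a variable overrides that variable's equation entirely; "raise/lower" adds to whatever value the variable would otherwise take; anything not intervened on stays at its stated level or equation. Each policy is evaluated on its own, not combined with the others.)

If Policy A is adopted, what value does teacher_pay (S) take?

1081

Policy A (C := 54, F − 66):
  X = 26
  F = 218 + 4·26 (−66 from intervention) = 256
  C = 54
  S = 259 + 3·256 + 54 = 1081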